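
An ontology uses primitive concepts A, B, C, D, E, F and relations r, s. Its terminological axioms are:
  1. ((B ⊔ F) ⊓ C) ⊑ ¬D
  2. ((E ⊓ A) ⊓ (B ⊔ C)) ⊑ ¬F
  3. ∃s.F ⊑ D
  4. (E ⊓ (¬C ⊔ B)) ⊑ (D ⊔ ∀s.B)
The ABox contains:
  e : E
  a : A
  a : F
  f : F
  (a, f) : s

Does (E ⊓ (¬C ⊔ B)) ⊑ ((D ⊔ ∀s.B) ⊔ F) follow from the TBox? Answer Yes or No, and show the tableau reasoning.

1. (E ⊓ (¬C ⊔ B)) ⊑ ((D ⊔ ∀s.B) ⊔ F)  ⇔  ((E ⊓ (¬C ⊔ B)) ⊓ ((¬D ⊓ ∃s.¬B) ⊓ ¬F)) unsat w.r.t. T
   all branches close; clash {D, ¬D} at x₀
2. Hence (E ⊓ (¬C ⊔ B)) ⊑ ((D ⊔ ∀s.B) ⊔ F): entailed.

Yes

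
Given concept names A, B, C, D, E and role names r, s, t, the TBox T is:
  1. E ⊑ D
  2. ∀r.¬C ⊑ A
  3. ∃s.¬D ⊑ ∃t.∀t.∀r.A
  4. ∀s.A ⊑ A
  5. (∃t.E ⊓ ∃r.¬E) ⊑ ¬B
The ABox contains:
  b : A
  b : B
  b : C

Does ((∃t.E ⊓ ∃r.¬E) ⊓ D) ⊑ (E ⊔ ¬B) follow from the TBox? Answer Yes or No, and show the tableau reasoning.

Yes

1. ((∃t.E ⊓ ∃r.¬E) ⊓ D) ⊑ (E ⊔ ¬B)  ⇔  (((∃t.E ⊓ ∃r.¬E) ⊓ D) ⊓ (¬E ⊓ B)) unsat w.r.t. T
   all branches close; clash {B, ¬B} at x₀
2. Hence ((∃t.E ⊓ ∃r.¬E) ⊓ D) ⊑ (E ⊔ ¬B): entailed.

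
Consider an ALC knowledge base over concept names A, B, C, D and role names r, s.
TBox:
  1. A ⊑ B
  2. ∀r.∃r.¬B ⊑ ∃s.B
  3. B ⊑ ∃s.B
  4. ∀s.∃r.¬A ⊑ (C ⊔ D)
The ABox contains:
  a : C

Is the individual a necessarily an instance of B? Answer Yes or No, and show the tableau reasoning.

No

1. a : B?  L(a) = {C} ∪ {¬B}
   open: L(a) ⊇ {C, ¬A, ¬B, ∃r.∀r.B, ∃s.∀r.A} (+ ∃-successors) — a ∉ B possible
2. Hence a : B: not entailed.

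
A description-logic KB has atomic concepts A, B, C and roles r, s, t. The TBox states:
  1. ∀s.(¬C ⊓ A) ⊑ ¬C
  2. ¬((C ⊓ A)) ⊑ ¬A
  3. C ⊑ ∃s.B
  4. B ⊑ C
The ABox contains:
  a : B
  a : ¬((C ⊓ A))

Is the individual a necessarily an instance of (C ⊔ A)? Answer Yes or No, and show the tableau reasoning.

1. a : (C ⊔ A)?  L(a) = {B, ¬((C ⊓ A))} ∪ {(¬C ⊓ ¬A)}
   clash {C, ¬C} at a — a ∈ (C ⊔ A)
2. Hence a : (C ⊔ A): entailed.

Yes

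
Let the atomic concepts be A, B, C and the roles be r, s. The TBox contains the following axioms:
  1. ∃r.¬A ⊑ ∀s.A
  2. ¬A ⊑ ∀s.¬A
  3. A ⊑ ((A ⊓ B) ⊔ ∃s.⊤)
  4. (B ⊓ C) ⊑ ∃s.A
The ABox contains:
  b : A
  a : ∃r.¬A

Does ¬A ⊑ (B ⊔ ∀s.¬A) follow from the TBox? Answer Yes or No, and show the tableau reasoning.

1. ¬A ⊑ (B ⊔ ∀s.¬A)  ⇔  (¬A ⊓ (¬B ⊓ ∃s.A)) unsat w.r.t. T
   all branches close; clash {A, ¬A} at an ∃-successor
2. Hence ¬A ⊑ (B ⊔ ∀s.¬A): entailed.

Yes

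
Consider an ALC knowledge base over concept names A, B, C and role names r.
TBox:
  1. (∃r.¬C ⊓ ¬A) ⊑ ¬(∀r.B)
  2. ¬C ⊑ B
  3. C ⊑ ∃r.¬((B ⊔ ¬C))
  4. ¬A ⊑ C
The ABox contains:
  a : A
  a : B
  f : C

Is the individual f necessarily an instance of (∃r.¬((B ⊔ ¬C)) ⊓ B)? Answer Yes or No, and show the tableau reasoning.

1. f : (∃r.¬((B ⊔ ¬C)) ⊓ B)?  L(f) = {C} ∪ {(∀r.(B ⊔ ¬C) ⊔ ¬B)}
   apply at f: C⊑∃r.¬((B ⊔ ¬C))
   open: L(f) ⊇ {C, ¬B, ∀r.C, ∃r.(¬B ⊓ C)} (+ ∃-successors) — f ∉ (∃r.¬((B ⊔ ¬C)) ⊓ B) possible
2. Hence f : (∃r.¬((B ⊔ ¬C)) ⊓ B): not entailed.

No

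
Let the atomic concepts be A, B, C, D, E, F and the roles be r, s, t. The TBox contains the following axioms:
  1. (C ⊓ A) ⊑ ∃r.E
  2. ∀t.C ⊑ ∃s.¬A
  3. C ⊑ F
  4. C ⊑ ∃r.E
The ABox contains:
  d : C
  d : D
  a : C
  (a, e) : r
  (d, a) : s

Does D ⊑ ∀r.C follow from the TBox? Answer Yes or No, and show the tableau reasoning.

1. D ⊑ ∀r.C  ⇔  (D ⊓ ∃r.¬C) unsat w.r.t. T
   open: L(x₀) ⊇ {D, ¬C, ∃r.¬C, ∃t.¬C} (+ ∃-successors)
2. Hence D ⊑ ∀r.C: not entailed.

No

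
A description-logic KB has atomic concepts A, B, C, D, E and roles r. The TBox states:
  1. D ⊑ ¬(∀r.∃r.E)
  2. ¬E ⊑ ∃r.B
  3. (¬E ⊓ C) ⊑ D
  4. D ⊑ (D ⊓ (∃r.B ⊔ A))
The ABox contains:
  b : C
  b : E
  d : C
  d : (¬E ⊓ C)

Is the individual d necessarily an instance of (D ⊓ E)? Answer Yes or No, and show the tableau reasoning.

1. d : (D ⊓ E)?  L(d) = {C, (¬E ⊓ C)} ∪ {(¬D ⊔ ¬E)}
   apply at d: ¬E⊑∃r.B; (¬E ⊓ C)⊑D
   open: L(d) ⊇ {C, D, ¬E, ∃r.B, ∃r.∀r.¬E} (+ ∃-successors) — d ∉ (D ⊓ E) possible
2. Hence d : (D ⊓ E): not entailed.

No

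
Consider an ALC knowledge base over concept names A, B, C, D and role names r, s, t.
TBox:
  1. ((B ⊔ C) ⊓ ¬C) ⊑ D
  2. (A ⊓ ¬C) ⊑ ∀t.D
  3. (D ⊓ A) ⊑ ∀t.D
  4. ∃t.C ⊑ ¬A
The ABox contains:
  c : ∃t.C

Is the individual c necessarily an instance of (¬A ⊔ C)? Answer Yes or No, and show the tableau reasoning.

Yes

1. c : (¬A ⊔ C)?  L(c) = {∃t.C} ∪ {(A ⊓ ¬C)}
   clash {A, ¬A} at c — c ∈ (¬A ⊔ C)
2. Hence c : (¬A ⊔ C): entailed.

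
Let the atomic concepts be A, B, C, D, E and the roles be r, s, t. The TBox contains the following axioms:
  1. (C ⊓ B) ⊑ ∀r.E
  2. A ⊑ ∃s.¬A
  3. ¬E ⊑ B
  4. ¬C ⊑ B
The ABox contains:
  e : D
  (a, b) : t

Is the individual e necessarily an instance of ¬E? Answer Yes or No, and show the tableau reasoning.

1. e : ¬E?  L(e) = {D} ∪ {E}
   open: L(e) ⊇ {C, D, E, ¬A, ¬B} — e ∉ ¬E possible
2. Hence e : ¬E: not entailed.

No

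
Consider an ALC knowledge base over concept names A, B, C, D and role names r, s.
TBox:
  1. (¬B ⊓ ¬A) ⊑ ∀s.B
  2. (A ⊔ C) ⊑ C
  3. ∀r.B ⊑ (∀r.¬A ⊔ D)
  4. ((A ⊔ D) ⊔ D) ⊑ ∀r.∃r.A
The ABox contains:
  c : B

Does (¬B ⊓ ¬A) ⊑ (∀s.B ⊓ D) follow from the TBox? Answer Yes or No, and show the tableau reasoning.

1. (¬B ⊓ ¬A) ⊑ (∀s.B ⊓ D)  ⇔  ((¬B ⊓ ¬A) ⊓ (∃s.¬B ⊔ ¬D)) unsat w.r.t. T
   apply at x₀: (¬B ⊓ ¬A)⊑∀s.B
   open: L(x₀) ⊇ {¬A, ¬B, ¬C, ¬D, ∀s.B, …} (+ ∃-successors)
2. Hence (¬B ⊓ ¬A) ⊑ (∀s.B ⊓ D): not entailed.

No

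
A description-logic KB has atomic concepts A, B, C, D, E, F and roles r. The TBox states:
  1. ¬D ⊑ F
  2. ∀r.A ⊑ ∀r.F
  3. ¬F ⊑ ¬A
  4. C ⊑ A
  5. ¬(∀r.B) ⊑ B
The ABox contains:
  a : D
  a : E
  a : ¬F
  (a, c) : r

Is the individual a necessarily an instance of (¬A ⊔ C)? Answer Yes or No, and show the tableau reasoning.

1. a : (¬A ⊔ C)?  L(a) = {D, E, ¬F} ∪ {(A ⊓ ¬C)}
   clash {A, ¬A} at a — a ∈ (¬A ⊔ C)
2. Hence a : (¬A ⊔ C): entailed.

Yes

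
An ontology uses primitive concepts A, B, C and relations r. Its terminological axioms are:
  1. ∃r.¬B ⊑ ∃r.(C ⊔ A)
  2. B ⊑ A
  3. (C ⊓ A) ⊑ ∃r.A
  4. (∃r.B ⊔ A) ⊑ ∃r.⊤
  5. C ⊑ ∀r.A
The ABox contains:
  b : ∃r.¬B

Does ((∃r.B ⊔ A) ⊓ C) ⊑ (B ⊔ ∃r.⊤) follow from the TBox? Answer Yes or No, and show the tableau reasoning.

Yes

1. ((∃r.B ⊔ A) ⊓ C) ⊑ (B ⊔ ∃r.⊤)  ⇔  (((∃r.B ⊔ A) ⊓ C) ⊓ (¬B ⊓ ∀r.⊥)) unsat w.r.t. T
   all branches close; clash ⊥ at an ∃-successor
2. Hence ((∃r.B ⊔ A) ⊓ C) ⊑ (B ⊔ ∃r.⊤): entailed.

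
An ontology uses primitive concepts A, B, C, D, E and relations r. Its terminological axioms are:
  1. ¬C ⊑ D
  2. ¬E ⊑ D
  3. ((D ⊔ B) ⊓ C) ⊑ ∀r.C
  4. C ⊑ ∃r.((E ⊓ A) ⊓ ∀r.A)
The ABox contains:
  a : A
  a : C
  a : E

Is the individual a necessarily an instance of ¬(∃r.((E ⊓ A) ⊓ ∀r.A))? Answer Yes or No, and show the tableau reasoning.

No

1. a : ¬(∃r.((E ⊓ A) ⊓ ∀r.A))?  L(a) = {A, C, E} ∪ {∃r.((E ⊓ A) ⊓ ∀r.A)}
   open: L(a) ⊇ {A, C, E, ¬B, ¬D, …} (+ ∃-successors) — a ∉ ¬(∃r.((E ⊓ A) ⊓ ∀r.A)) possible
2. Hence a : ¬(∃r.((E ⊓ A) ⊓ ∀r.A)): not entailed.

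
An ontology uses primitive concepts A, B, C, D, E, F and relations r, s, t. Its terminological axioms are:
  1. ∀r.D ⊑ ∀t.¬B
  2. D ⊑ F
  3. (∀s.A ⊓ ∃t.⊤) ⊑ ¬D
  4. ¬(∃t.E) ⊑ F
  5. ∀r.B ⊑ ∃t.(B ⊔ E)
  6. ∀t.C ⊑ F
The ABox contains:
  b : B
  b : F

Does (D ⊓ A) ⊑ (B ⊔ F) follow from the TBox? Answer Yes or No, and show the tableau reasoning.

Yes

1. (D ⊓ A) ⊑ (B ⊔ F)  ⇔  ((D ⊓ A) ⊓ (¬B ⊓ ¬F)) unsat w.r.t. T
   all branches close; clash {F, ¬F} at x₀
2. Hence (D ⊓ A) ⊑ (B ⊔ F): entailed.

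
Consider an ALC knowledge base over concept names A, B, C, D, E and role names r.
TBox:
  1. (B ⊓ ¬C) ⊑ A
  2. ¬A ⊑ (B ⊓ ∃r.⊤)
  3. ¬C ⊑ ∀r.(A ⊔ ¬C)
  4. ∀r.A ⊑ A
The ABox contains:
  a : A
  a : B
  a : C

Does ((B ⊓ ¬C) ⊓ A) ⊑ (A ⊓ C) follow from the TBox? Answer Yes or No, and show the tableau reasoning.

1. ((B ⊓ ¬C) ⊓ A) ⊑ (A ⊓ C)  ⇔  (((B ⊓ ¬C) ⊓ A) ⊓ (¬A ⊔ ¬C)) unsat w.r.t. T
   apply at x₀: ¬C⊑∀r.(A ⊔ ¬C)
   open: L(x₀) ⊇ {A, B, ¬C, ∀r.(A ⊔ ¬C)}
2. Hence ((B ⊓ ¬C) ⊓ A) ⊑ (A ⊓ C): not entailed.

No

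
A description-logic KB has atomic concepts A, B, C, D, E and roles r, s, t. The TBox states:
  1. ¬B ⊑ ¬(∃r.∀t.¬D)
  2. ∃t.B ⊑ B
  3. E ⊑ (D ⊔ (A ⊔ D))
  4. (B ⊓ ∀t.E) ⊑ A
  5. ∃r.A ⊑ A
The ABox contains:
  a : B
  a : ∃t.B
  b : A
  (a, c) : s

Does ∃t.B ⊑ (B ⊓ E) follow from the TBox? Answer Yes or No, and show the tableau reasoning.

1. ∃t.B ⊑ (B ⊓ E)  ⇔  (∃t.B ⊓ (¬B ⊔ ¬E)) unsat w.r.t. T
   apply at x₀: ∃t.B⊑B
   open: L(x₀) ⊇ {B, ¬E, ∀r.¬A, ∃t.B, ∃t.¬E} (+ ∃-successors)
2. Hence ∃t.B ⊑ (B ⊓ E): not entailed.

No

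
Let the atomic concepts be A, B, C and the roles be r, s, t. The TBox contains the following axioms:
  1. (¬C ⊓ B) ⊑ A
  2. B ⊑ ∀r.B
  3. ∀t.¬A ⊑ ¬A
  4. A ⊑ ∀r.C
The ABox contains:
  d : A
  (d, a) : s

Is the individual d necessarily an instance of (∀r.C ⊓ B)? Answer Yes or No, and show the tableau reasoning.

1. d : (∀r.C ⊓ B)?  L(d) = {A} ∪ {(∃r.¬C ⊔ ¬B)}
   apply at d: A⊑∀r.C
   open: L(d) ⊇ {A, ¬B, ∀r.C, ∃t.A} (+ ∃-successors) — d ∉ (∀r.C ⊓ B) possible
2. Hence d : (∀r.C ⊓ B): not entailed.

No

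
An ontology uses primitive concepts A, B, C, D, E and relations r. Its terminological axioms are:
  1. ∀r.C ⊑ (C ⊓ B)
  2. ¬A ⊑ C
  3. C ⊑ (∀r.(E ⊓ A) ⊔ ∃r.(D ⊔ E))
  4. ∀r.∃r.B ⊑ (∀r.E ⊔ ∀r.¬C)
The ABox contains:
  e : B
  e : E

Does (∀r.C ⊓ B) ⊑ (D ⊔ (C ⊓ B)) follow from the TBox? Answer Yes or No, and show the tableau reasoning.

Yes

1. (∀r.C ⊓ B) ⊑ (D ⊔ (C ⊓ B))  ⇔  ((∀r.C ⊓ B) ⊓ (¬D ⊓ (¬C ⊔ ¬B))) unsat w.r.t. T
   all branches close; clash {B, ¬B} at x₀
2. Hence (∀r.C ⊓ B) ⊑ (D ⊔ (C ⊓ B)): entailed.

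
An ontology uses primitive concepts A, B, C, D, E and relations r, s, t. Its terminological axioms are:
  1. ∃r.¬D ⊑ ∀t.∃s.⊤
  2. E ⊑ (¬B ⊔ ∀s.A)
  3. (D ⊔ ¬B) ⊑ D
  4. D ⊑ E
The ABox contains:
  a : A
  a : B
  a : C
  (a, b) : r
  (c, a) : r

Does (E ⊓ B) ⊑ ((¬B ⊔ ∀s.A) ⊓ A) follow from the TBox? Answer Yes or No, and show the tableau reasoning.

1. (E ⊓ B) ⊑ ((¬B ⊔ ∀s.A) ⊓ A)  ⇔  ((E ⊓ B) ⊓ ((B ⊓ ∃s.¬A) ⊔ ¬A)) unsat w.r.t. T
   apply at x₀: E⊑(¬B ⊔ ∀s.A)
   open: L(x₀) ⊇ {B, E, ¬A, ¬D, ∀r.D, …}
2. Hence (E ⊓ B) ⊑ ((¬B ⊔ ∀s.A) ⊓ A): not entailed.

No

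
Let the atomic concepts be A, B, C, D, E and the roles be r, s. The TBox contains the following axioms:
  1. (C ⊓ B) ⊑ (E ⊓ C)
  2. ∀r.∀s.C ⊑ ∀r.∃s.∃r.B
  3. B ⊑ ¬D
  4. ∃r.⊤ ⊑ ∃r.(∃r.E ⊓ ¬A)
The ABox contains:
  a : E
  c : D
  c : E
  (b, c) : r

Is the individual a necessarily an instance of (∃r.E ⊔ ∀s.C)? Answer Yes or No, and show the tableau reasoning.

No

1. a : (∃r.E ⊔ ∀s.C)?  L(a) = {E} ∪ {(∀r.¬E ⊓ ∃s.¬C)}
   open: L(a) ⊇ {E, ¬B, ∀r.¬E, ∀r.∃s.∃r.B, ∀r.⊥, …} (+ ∃-successors) — a ∉ (∃r.E ⊔ ∀s.C) possible
2. Hence a : (∃r.E ⊔ ∀s.C): not entailed.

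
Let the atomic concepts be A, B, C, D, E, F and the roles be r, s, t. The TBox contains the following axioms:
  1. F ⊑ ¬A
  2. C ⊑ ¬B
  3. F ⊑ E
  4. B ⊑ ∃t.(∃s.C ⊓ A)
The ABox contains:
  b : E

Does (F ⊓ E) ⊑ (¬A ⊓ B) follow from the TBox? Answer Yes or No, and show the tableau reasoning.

1. (F ⊓ E) ⊑ (¬A ⊓ B)  ⇔  ((F ⊓ E) ⊓ (A ⊔ ¬B)) unsat w.r.t. T
   apply at x₀: F⊑¬A
   open: L(x₀) ⊇ {E, F, ¬A, ¬B}
2. Hence (F ⊓ E) ⊑ (¬A ⊓ B): not entailed.

No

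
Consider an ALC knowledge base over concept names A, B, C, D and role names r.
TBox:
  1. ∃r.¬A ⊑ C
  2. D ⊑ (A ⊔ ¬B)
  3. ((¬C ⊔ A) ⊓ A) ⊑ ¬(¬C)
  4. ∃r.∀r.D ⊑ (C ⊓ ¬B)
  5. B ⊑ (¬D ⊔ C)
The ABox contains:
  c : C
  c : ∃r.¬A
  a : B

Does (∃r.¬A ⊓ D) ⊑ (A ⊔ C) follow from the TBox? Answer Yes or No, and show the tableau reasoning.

Yes

1. (∃r.¬A ⊓ D) ⊑ (A ⊔ C)  ⇔  ((∃r.¬A ⊓ D) ⊓ (¬A ⊓ ¬C)) unsat w.r.t. T
   all branches close; clash {C, ¬C} at x₀
2. Hence (∃r.¬A ⊓ D) ⊑ (A ⊔ C): entailed.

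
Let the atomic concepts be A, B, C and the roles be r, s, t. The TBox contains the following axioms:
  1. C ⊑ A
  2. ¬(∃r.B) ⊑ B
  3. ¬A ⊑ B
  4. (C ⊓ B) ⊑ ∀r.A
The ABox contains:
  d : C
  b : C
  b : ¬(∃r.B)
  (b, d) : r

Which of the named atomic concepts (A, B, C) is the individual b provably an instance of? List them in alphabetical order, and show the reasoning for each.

1. b : A?  L(b) = {C, ¬(∃r.B)} ∪ {¬A}
   clash {A, ¬A} at b — b ∈ A
2. b : B?  L(b) = {C, ¬(∃r.B)} ∪ {¬B}
   clash {B, ¬B} at b — b ∈ B
3. b : C?  L(b) = {C, ¬(∃r.B)} ∪ {¬C}
   clash {C, ¬C} at b — b ∈ C
4. Entailed for b: {A, B, C}

{A, B, C}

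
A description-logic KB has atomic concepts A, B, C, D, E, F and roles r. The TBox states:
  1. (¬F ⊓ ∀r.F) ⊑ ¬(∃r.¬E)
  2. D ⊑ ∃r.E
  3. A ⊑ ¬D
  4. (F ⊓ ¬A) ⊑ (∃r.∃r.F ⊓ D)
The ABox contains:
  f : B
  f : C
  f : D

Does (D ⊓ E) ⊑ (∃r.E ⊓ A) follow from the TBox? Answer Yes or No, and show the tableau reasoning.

1. (D ⊓ E) ⊑ (∃r.E ⊓ A)  ⇔  ((D ⊓ E) ⊓ (∀r.¬E ⊔ ¬A)) unsat w.r.t. T
   apply at x₀: D⊑∃r.E
   open: L(x₀) ⊇ {D, E, F, ¬A, ∃r.E, …} (+ ∃-successors)
2. Hence (D ⊓ E) ⊑ (∃r.E ⊓ A): not entailed.

No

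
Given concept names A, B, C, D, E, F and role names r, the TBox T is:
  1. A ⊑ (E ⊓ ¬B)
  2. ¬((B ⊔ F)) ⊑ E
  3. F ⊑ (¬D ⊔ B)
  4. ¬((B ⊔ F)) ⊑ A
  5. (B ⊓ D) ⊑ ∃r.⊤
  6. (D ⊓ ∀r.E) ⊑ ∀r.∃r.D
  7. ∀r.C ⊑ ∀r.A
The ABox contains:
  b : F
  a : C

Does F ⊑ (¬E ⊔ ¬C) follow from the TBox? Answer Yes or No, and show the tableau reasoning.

1. F ⊑ (¬E ⊔ ¬C)  ⇔  (F ⊓ (E ⊓ C)) unsat w.r.t. T
   apply at x₀: F⊑(¬D ⊔ B)
   open: L(x₀) ⊇ {C, E, F, ¬A, ¬B, …} (+ ∃-successors)
2. Hence F ⊑ (¬E ⊔ ¬C): not entailed.

No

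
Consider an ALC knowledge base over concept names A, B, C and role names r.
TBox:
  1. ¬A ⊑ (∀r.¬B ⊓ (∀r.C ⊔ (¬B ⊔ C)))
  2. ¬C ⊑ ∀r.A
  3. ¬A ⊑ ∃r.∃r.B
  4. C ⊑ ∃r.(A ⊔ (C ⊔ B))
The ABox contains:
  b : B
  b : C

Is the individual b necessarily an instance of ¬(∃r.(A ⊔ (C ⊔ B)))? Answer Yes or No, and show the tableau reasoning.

1. b : ¬(∃r.(A ⊔ (C ⊔ B)))?  L(b) = {B, C} ∪ {∃r.(A ⊔ (C ⊔ B))}
   open: L(b) ⊇ {A, B, C, ∃r.(A ⊔ (C ⊔ B))} (+ ∃-successors) — b ∉ ¬(∃r.(A ⊔ (C ⊔ B))) possible
2. Hence b : ¬(∃r.(A ⊔ (C ⊔ B))): not entailed.

No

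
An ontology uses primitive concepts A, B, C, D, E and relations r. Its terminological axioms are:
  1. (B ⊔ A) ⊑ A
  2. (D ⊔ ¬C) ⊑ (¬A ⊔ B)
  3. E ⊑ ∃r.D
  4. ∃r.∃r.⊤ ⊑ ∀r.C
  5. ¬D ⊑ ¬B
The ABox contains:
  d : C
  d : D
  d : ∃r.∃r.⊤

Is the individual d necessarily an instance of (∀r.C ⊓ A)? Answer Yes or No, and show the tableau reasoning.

1. d : (∀r.C ⊓ A)?  L(d) = {C, D, ∃r.∃r.⊤} ∪ {(∃r.¬C ⊔ ¬A)}
   apply at d: ∃r.∃r.⊤⊑∀r.C
   open: L(d) ⊇ {C, D, ¬A, ¬B, ¬E, …} (+ ∃-successors) — d ∉ (∀r.C ⊓ A) possible
2. Hence d : (∀r.C ⊓ A): not entailed.

No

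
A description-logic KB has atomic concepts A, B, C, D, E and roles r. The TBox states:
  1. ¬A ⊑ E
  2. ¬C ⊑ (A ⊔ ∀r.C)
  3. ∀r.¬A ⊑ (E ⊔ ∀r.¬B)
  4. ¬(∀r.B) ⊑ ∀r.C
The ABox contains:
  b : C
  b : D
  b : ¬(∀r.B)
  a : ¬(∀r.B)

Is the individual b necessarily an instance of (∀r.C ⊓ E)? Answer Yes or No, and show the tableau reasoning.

No

1. b : (∀r.C ⊓ E)?  L(b) = {C, D, ¬(∀r.B)} ∪ {(∃r.¬C ⊔ ¬E)}
   apply at b: ¬(∀r.B)⊑∀r.C
   open: L(b) ⊇ {A, C, D, ¬E, ∀r.C, …} (+ ∃-successors) — b ∉ (∀r.C ⊓ E) possible
2. Hence b : (∀r.C ⊓ E): not entailed.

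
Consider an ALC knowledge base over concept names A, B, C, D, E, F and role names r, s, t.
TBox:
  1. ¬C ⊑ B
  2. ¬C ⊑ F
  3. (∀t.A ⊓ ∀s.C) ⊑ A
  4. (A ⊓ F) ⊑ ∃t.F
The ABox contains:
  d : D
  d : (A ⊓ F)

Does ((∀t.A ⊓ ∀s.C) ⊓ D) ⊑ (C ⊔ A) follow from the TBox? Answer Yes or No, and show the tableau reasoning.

Yes

1. ((∀t.A ⊓ ∀s.C) ⊓ D) ⊑ (C ⊔ A)  ⇔  (((∀t.A ⊓ ∀s.C) ⊓ D) ⊓ (¬C ⊓ ¬A)) unsat w.r.t. T
   all branches close; clash {A, ¬A} at x₀
2. Hence ((∀t.A ⊓ ∀s.C) ⊓ D) ⊑ (C ⊔ A): entailed.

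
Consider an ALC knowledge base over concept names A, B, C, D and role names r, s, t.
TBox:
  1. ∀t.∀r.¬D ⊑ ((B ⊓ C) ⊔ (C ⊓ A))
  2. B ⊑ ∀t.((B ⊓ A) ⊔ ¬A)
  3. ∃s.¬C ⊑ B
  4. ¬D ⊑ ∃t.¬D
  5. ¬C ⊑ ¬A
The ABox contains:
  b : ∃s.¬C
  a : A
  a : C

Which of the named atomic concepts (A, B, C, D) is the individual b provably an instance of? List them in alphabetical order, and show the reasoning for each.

{B}

1. b : A?  L(b) = {∃s.¬C} ∪ {¬A}
   apply at b: ∃s.¬C⊑B
   open: L(b) ⊇ {B, D, ¬A, ∀t.((B ⊓ A) ⊔ ¬A), ∃s.¬C, …} (+ ∃-successors) — b ∉ A possible
2. b : B?  L(b) = {∃s.¬C} ∪ {¬B}
   clash {B, ¬B} at b — b ∈ B
3. b : C?  L(b) = {∃s.¬C} ∪ {¬C}
   apply at b: ∃s.¬C⊑B; ¬C⊑¬A
   open: L(b) ⊇ {B, D, ¬A, ¬C, ∀t.((B ⊓ A) ⊔ ¬A), …} (+ ∃-successors) — b ∉ C possible
4. b : D?  L(b) = {∃s.¬C} ∪ {¬D}
   apply at b: ∃s.¬C⊑B; ¬D⊑∃t.¬D
   open: L(b) ⊇ {B, C, ¬D, ∀t.((B ⊓ A) ⊔ ¬A), ∃s.¬C, …} (+ ∃-successors) — b ∉ D possible
5. Entailed for b: {B}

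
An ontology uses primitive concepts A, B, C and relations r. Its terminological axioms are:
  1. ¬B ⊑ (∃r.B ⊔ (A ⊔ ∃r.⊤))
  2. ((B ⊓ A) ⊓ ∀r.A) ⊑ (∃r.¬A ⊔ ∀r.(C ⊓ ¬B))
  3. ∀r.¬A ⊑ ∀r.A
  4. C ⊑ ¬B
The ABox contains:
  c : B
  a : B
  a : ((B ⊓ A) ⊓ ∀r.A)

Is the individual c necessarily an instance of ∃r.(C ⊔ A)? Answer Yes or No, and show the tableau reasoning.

No

1. c : ∃r.(C ⊔ A)?  L(c) = {B} ∪ {∀r.(¬C ⊓ ¬A)}
   open: L(c) ⊇ {B, ¬A, ¬C, ∀r.(¬C ⊓ ¬A), ∀r.A} — c ∉ ∃r.(C ⊔ A) possible
2. Hence c : ∃r.(C ⊔ A): not entailed.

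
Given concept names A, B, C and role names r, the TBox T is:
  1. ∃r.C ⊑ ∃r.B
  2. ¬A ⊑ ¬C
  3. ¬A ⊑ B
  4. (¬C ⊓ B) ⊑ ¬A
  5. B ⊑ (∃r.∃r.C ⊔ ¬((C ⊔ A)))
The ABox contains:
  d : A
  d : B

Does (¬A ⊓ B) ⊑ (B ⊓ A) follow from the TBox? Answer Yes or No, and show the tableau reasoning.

1. (¬A ⊓ B) ⊑ (B ⊓ A)  ⇔  ((¬A ⊓ B) ⊓ (¬B ⊔ ¬A)) unsat w.r.t. T
   apply at x₀: ¬A⊑¬C; B⊑(∃r.∃r.C ⊔ ¬((C ⊔ A)))
   open: L(x₀) ⊇ {B, ¬A, ¬C, ∀r.¬C, ∃r.∃r.C} (+ ∃-successors)
2. Hence (¬A ⊓ B) ⊑ (B ⊓ A): not entailed.

No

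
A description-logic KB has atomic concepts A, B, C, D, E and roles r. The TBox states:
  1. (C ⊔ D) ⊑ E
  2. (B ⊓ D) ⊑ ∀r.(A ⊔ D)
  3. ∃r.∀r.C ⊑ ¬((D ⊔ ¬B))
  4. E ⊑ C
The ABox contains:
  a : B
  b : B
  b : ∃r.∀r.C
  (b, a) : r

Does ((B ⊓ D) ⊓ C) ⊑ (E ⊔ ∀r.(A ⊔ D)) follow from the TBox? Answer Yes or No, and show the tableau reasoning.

1. ((B ⊓ D) ⊓ C) ⊑ (E ⊔ ∀r.(A ⊔ D))  ⇔  (((B ⊓ D) ⊓ C) ⊓ (¬E ⊓ ∃r.(¬A ⊓ ¬D))) unsat w.r.t. T
   all branches close; clash {E, ¬E} at x₀
2. Hence ((B ⊓ D) ⊓ C) ⊑ (E ⊔ ∀r.(A ⊔ D)): entailed.

Yes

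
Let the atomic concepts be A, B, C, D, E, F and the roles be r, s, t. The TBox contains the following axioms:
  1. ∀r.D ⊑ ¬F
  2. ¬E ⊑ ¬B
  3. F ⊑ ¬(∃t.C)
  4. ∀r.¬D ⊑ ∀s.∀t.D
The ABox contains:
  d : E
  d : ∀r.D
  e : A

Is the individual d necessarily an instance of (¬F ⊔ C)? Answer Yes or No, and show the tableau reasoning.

Yes

1. d : (¬F ⊔ C)?  L(d) = {E, ∀r.D} ∪ {(F ⊓ ¬C)}
   clash {F, ¬F} at d — d ∈ (¬F ⊔ C)
2. Hence d : (¬F ⊔ C): entailed.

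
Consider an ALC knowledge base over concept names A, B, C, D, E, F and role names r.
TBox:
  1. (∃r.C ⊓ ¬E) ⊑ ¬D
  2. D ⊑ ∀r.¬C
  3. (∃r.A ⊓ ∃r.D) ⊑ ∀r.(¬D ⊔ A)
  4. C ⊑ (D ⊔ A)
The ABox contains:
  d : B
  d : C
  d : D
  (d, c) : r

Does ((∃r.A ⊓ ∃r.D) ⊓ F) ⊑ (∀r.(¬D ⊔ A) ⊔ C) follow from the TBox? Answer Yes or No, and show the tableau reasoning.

1. ((∃r.A ⊓ ∃r.D) ⊓ F) ⊑ (∀r.(¬D ⊔ A) ⊔ C)  ⇔  (((∃r.A ⊓ ∃r.D) ⊓ F) ⊓ (∃r.(D ⊓ ¬A) ⊓ ¬C)) unsat w.r.t. T
   all branches close; clash {A, ¬A} at an ∃-successor
2. Hence ((∃r.A ⊓ ∃r.D) ⊓ F) ⊑ (∀r.(¬D ⊔ A) ⊔ C): entailed.

Yes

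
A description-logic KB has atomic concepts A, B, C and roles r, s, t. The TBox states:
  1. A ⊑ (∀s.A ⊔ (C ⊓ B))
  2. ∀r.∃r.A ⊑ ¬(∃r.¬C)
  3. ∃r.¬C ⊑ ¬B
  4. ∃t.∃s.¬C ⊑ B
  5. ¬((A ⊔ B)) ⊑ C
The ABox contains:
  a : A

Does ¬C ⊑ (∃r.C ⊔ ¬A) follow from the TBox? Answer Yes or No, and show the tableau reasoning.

No

1. ¬C ⊑ (∃r.C ⊔ ¬A)  ⇔  (¬C ⊓ (∀r.¬C ⊓ A)) unsat w.r.t. T
   apply at x₀: A⊑(∀s.A ⊔ (C ⊓ B))
   open: L(x₀) ⊇ {A, ¬C, ∀r.C, ∀r.¬C, ∀s.A, …}
2. Hence ¬C ⊑ (∃r.C ⊔ ¬A): not entailed.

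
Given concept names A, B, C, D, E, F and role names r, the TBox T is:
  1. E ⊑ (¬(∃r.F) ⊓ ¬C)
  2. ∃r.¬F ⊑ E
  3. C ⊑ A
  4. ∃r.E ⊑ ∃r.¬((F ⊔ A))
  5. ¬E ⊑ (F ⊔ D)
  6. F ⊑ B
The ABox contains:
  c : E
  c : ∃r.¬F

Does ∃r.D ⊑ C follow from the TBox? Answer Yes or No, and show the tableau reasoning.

No

1. ∃r.D ⊑ C  ⇔  (∃r.D ⊓ ¬C) unsat w.r.t. T
   open: L(x₀) ⊇ {E, ¬C, ¬F, ∀r.¬E, ∀r.¬F, …} (+ ∃-successors)
2. Hence ∃r.D ⊑ C: not entailed.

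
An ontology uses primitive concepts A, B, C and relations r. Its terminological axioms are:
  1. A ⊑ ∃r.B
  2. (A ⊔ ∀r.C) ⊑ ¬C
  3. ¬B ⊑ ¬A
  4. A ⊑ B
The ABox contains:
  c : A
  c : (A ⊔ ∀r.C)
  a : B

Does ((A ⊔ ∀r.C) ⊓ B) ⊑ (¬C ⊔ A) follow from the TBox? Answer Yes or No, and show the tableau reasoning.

Yes

1. ((A ⊔ ∀r.C) ⊓ B) ⊑ (¬C ⊔ A)  ⇔  (((A ⊔ ∀r.C) ⊓ B) ⊓ (C ⊓ ¬A)) unsat w.r.t. T
   all branches close; clash {C, ¬C} at x₀
2. Hence ((A ⊔ ∀r.C) ⊓ B) ⊑ (¬C ⊔ A): entailed.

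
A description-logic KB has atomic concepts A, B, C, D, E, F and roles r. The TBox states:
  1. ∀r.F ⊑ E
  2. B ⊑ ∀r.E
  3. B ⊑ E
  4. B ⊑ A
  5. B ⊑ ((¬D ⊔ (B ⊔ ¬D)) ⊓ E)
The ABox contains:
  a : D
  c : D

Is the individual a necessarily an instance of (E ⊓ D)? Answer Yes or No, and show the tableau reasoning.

No

1. a : (E ⊓ D)?  L(a) = {D} ∪ {(¬E ⊔ ¬D)}
   open: L(a) ⊇ {D, ¬B, ¬E, ∃r.¬F} (+ ∃-successors) — a ∉ (E ⊓ D) possible
2. Hence a : (E ⊓ D): not entailed.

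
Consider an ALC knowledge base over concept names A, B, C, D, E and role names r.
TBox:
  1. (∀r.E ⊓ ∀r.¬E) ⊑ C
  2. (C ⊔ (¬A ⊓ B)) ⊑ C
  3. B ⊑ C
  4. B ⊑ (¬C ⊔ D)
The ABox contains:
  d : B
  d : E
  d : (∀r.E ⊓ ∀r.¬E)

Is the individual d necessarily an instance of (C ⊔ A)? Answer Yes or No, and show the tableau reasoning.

Yes

1. d : (C ⊔ A)?  L(d) = {B, E, (∀r.E ⊓ ∀r.¬E)} ∪ {(¬C ⊓ ¬A)}
   clash {C, ¬C} at d — d ∈ (C ⊔ A)
2. Hence d : (C ⊔ A): entailed.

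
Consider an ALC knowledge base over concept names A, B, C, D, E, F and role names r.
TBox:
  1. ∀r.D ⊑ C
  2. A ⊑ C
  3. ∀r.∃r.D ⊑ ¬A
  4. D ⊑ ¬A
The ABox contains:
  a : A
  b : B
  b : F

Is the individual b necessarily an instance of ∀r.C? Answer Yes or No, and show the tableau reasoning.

No

1. b : ∀r.C?  L(b) = {B, F} ∪ {∃r.¬C}
   open: L(b) ⊇ {B, F, ¬A, ∃r.¬C, ∃r.¬D} (+ ∃-successors) — b ∉ ∀r.C possible
2. Hence b : ∀r.C: not entailed.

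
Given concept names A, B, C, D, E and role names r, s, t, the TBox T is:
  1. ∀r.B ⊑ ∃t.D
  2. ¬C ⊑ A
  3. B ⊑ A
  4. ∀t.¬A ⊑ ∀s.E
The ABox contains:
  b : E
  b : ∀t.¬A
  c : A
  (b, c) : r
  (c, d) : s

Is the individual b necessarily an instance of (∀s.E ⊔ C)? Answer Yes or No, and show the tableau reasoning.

1. b : (∀s.E ⊔ C)?  L(b) = {E, ∀t.¬A} ∪ {(∃s.¬E ⊓ ¬C)}
   clash {E, ¬E} at an ∃-successor — b ∈ (∀s.E ⊔ C)
2. Hence b : (∀s.E ⊔ C): entailed.

Yes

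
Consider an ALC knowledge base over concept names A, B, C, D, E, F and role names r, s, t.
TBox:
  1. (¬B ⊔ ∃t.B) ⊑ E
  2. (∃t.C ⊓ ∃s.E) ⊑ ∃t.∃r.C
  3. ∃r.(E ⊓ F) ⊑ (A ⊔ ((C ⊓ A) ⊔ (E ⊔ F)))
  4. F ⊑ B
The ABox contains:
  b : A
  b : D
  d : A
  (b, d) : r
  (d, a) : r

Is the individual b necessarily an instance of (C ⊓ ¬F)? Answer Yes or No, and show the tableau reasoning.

1. b : (C ⊓ ¬F)?  L(b) = {A, D} ∪ {(¬C ⊔ F)}
   open: L(b) ⊇ {A, B, D, ¬C, ¬F, …} — b ∉ (C ⊓ ¬F) possible
2. Hence b : (C ⊓ ¬F): not entailed.

No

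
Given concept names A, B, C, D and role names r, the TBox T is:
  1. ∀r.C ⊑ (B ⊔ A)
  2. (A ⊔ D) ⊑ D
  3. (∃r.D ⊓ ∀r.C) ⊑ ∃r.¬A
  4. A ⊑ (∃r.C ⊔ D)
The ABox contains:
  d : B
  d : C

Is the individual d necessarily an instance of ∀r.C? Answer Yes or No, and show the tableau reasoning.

No

1. d : ∀r.C?  L(d) = {B, C} ∪ {∃r.¬C}
   open: L(d) ⊇ {B, C, ¬A, ¬D, ∃r.¬C} (+ ∃-successors) — d ∉ ∀r.C possible
2. Hence d : ∀r.C: not entailed.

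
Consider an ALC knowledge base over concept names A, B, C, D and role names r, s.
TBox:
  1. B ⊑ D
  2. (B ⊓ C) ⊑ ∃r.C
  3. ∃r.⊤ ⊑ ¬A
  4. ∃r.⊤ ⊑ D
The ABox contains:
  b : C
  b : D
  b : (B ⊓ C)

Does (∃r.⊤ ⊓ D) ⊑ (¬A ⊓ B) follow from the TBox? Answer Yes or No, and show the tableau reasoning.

No

1. (∃r.⊤ ⊓ D) ⊑ (¬A ⊓ B)  ⇔  ((∃r.⊤ ⊓ D) ⊓ (A ⊔ ¬B)) unsat w.r.t. T
   apply at x₀: ∃r.⊤⊑¬A
   open: L(x₀) ⊇ {D, ¬A, ¬B, ∃r.⊤} (+ ∃-successors)
2. Hence (∃r.⊤ ⊓ D) ⊑ (¬A ⊓ B): not entailed.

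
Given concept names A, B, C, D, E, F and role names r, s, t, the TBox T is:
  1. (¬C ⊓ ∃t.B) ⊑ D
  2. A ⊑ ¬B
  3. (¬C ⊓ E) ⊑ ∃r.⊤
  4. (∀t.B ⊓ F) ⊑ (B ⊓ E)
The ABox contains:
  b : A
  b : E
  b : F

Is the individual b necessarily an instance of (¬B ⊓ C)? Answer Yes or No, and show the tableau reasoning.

No

1. b : (¬B ⊓ C)?  L(b) = {A, E, F} ∪ {(B ⊔ ¬C)}
   apply at b: A⊑¬B
   open: L(b) ⊇ {A, E, F, ¬B, ¬C, …} (+ ∃-successors) — b ∉ (¬B ⊓ C) possible
2. Hence b : (¬B ⊓ C): not entailed.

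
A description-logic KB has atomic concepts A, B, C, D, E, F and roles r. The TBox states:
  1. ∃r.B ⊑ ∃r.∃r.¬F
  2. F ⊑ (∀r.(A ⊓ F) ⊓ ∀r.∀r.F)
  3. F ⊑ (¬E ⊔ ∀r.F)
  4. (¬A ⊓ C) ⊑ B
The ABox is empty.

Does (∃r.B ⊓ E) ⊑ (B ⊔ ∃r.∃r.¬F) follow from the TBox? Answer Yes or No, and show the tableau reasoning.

1. (∃r.B ⊓ E) ⊑ (B ⊔ ∃r.∃r.¬F)  ⇔  ((∃r.B ⊓ E) ⊓ (¬B ⊓ ∀r.∀r.F)) unsat w.r.t. T
   all branches close; clash {B, ¬B} at x₀
2. Hence (∃r.B ⊓ E) ⊑ (B ⊔ ∃r.∃r.¬F): entailed.

Yes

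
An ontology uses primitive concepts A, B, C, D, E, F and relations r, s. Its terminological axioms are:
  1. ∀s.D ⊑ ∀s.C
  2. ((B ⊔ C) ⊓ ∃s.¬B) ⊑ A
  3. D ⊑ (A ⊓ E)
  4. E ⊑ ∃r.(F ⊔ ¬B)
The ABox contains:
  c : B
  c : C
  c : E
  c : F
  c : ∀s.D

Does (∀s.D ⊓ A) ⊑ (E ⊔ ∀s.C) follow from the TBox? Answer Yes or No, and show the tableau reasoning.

Yes

1. (∀s.D ⊓ A) ⊑ (E ⊔ ∀s.C)  ⇔  ((∀s.D ⊓ A) ⊓ (¬E ⊓ ∃s.¬C)) unsat w.r.t. T
   all branches close; clash {E, ¬E} at x₀
2. Hence (∀s.D ⊓ A) ⊑ (E ⊔ ∀s.C): entailed.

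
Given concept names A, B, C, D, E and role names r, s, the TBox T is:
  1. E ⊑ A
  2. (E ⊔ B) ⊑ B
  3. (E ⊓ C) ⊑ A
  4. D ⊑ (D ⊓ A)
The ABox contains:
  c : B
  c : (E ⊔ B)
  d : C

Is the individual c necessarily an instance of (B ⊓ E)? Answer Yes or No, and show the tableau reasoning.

No

1. c : (B ⊓ E)?  L(c) = {B, (E ⊔ B)} ∪ {(¬B ⊔ ¬E)}
   open: L(c) ⊇ {B, ¬D, ¬E} — c ∉ (B ⊓ E) possible
2. Hence c : (B ⊓ E): not entailed.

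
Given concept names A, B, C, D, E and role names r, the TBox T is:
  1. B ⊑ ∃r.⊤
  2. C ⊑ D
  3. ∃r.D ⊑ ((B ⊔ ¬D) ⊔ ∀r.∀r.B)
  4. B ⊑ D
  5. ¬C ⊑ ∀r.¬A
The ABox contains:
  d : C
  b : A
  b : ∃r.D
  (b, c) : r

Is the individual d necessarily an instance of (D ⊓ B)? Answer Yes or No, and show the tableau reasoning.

No

1. d : (D ⊓ B)?  L(d) = {C} ∪ {(¬D ⊔ ¬B)}
   apply at d: C⊑D
   open: L(d) ⊇ {C, D, ¬B, ∀r.¬D} — d ∉ (D ⊓ B) possible
2. Hence d : (D ⊓ B): not entailed.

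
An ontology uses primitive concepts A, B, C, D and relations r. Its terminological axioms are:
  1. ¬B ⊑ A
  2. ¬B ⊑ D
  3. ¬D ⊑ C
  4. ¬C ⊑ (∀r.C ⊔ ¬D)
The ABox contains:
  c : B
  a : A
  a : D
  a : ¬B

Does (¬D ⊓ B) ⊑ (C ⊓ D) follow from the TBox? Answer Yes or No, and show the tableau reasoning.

1. (¬D ⊓ B) ⊑ (C ⊓ D)  ⇔  ((¬D ⊓ B) ⊓ (¬C ⊔ ¬D)) unsat w.r.t. T
   apply at x₀: ¬D⊑C
   open: L(x₀) ⊇ {B, C, ¬D}
2. Hence (¬D ⊓ B) ⊑ (C ⊓ D): not entailed.

No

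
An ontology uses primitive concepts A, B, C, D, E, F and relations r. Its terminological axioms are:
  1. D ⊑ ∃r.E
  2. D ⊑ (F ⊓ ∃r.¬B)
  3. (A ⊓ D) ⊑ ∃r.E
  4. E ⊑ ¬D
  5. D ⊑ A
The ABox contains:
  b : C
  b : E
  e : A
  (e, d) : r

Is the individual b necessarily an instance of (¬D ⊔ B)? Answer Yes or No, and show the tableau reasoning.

Yes

1. b : (¬D ⊔ B)?  L(b) = {C, E} ∪ {(D ⊓ ¬B)}
   clash {D, ¬D} at b — b ∈ (¬D ⊔ B)
2. Hence b : (¬D ⊔ B): entailed.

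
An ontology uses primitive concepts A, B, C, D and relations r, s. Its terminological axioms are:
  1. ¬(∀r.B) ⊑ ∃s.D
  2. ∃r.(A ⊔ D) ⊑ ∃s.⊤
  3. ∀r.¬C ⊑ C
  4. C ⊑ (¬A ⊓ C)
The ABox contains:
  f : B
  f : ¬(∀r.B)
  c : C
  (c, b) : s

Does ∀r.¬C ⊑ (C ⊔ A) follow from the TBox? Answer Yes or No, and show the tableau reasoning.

Yes

1. ∀r.¬C ⊑ (C ⊔ A)  ⇔  (∀r.¬C ⊓ (¬C ⊓ ¬A)) unsat w.r.t. T
   all branches close; clash {C, ¬C} at x₀
2. Hence ∀r.¬C ⊑ (C ⊔ A): entailed.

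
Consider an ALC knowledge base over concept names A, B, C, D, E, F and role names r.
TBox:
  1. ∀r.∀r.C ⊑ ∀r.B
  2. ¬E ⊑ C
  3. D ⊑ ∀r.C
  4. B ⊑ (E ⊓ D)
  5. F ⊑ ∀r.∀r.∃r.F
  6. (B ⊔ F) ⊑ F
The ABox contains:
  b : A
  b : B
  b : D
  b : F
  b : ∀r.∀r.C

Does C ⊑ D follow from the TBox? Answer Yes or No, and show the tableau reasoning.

No

1. C ⊑ D  ⇔  (C ⊓ ¬D) unsat w.r.t. T
   open: L(x₀) ⊇ {C, ¬B, ¬D, ¬F, ∃r.∃r.¬C} (+ ∃-successors)
2. Hence C ⊑ D: not entailed.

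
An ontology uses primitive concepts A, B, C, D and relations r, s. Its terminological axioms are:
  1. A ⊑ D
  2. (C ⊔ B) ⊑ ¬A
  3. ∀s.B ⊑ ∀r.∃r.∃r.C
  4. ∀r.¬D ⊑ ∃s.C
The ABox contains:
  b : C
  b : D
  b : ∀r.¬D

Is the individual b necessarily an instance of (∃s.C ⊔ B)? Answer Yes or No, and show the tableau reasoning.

1. b : (∃s.C ⊔ B)?  L(b) = {C, D, ∀r.¬D} ∪ {(∀s.¬C ⊓ ¬B)}
   clash {C, ¬C} at an ∃-successor — b ∈ (∃s.C ⊔ B)
2. Hence b : (∃s.C ⊔ B): entailed.

Yes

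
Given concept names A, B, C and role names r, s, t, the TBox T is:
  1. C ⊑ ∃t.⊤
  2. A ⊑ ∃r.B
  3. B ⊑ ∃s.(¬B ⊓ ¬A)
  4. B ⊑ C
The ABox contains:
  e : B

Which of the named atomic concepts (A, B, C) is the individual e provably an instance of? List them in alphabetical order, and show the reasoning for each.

1. e : A?  L(e) = {B} ∪ {¬A}
   apply at e: B⊑∃s.(¬B ⊓ ¬A); B⊑C
   open: L(e) ⊇ {B, C, ¬A, ∃s.(¬B ⊓ ¬A), ∃t.⊤} (+ ∃-successors) — e ∉ A possible
2. e : B?  L(e) = {B} ∪ {¬B}
   clash {B, ¬B} at e — e ∈ B
3. e : C?  L(e) = {B} ∪ {¬C}
   clash {C, ¬C} at e — e ∈ C
4. Entailed for e: {B, C}

{B, C}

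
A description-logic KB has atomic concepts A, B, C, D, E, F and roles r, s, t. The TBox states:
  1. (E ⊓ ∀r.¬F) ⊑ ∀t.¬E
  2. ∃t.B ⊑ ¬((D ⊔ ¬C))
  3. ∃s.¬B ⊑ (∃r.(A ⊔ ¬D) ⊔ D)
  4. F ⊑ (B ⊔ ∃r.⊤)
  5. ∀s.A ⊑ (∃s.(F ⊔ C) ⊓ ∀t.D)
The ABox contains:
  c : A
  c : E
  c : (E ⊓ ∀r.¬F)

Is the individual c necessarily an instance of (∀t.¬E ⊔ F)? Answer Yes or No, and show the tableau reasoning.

1. c : (∀t.¬E ⊔ F)?  L(c) = {A, E, (E ⊓ ∀r.¬F)} ∪ {(∃t.E ⊓ ¬F)}
   clash {D, ¬D} at c — c ∈ (∀t.¬E ⊔ F)
2. Hence c : (∀t.¬E ⊔ F): entailed.

Yes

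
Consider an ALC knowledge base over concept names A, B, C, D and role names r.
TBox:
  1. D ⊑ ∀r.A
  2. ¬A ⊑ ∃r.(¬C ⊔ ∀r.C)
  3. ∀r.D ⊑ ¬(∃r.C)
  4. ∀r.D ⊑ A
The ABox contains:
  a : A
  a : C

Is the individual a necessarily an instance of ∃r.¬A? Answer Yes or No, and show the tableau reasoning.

No

1. a : ∃r.¬A?  L(a) = {A, C} ∪ {∀r.A}
   open: L(a) ⊇ {A, C, ∀r.A, ∃r.¬D} (+ ∃-successors) — a ∉ ∃r.¬A possible
2. Hence a : ∃r.¬A: not entailed.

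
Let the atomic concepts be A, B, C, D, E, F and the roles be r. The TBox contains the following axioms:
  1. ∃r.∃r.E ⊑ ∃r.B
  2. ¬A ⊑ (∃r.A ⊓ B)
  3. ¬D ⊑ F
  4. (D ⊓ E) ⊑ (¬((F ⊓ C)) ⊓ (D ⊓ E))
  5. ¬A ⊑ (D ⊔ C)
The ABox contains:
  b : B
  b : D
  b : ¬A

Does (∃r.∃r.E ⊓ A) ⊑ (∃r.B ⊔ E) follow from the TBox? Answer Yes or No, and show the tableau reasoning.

1. (∃r.∃r.E ⊓ A) ⊑ (∃r.B ⊔ E)  ⇔  ((∃r.∃r.E ⊓ A) ⊓ (∀r.¬B ⊓ ¬E)) unsat w.r.t. T
   all branches close; clash {E, ¬E} at x₀
2. Hence (∃r.∃r.E ⊓ A) ⊑ (∃r.B ⊔ E): entailed.

Yes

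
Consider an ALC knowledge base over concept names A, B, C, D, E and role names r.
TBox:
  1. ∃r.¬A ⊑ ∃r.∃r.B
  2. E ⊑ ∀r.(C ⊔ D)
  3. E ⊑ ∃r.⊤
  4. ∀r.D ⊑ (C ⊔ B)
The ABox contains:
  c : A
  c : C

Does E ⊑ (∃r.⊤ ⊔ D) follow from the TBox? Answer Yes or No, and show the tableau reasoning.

1. E ⊑ (∃r.⊤ ⊔ D)  ⇔  (E ⊓ (∀r.⊥ ⊓ ¬D)) unsat w.r.t. T
   all branches close; clash ⊥ at an ∃-successor
2. Hence E ⊑ (∃r.⊤ ⊔ D): entailed.

Yes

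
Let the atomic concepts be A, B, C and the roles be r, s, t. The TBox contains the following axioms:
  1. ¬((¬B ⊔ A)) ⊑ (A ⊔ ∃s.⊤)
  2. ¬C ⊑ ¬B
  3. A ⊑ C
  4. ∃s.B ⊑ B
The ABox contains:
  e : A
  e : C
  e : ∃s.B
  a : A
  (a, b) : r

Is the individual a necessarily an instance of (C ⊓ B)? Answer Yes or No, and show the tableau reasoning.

No

1. a : (C ⊓ B)?  L(a) = {A} ∪ {(¬C ⊔ ¬B)}
   apply at a: A⊑C
   open: L(a) ⊇ {A, C, ¬B, ∀s.¬B} — a ∉ (C ⊓ B) possible
2. Hence a : (C ⊓ B): not entailed.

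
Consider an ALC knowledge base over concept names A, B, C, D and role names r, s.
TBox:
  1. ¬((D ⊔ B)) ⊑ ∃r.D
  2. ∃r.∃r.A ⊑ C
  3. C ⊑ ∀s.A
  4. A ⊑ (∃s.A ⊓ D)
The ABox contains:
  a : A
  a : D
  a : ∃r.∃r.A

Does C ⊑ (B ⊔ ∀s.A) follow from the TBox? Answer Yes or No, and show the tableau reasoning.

1. C ⊑ (B ⊔ ∀s.A)  ⇔  (C ⊓ (¬B ⊓ ∃s.¬A)) unsat w.r.t. T
   all branches close; clash {A, ¬A} at an ∃-successor
2. Hence C ⊑ (B ⊔ ∀s.A): entailed.

Yes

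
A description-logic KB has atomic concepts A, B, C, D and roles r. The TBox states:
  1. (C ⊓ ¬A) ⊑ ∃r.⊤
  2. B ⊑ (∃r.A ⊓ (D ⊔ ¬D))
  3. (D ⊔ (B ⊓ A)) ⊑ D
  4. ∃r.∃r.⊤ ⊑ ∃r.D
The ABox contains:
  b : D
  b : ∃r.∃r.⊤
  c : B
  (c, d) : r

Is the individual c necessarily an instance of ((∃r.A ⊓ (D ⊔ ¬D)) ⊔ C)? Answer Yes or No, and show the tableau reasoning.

1. c : ((∃r.A ⊓ (D ⊔ ¬D)) ⊔ C)?  L(c) = {B} ∪ {((∀r.¬A ⊔ (¬D ⊓ D)) ⊓ ¬C)}
   clash {D, ¬D} at c — c ∈ ((∃r.A ⊓ (D ⊔ ¬D)) ⊔ C)
2. Hence c : ((∃r.A ⊓ (D ⊔ ¬D)) ⊔ C): entailed.

Yes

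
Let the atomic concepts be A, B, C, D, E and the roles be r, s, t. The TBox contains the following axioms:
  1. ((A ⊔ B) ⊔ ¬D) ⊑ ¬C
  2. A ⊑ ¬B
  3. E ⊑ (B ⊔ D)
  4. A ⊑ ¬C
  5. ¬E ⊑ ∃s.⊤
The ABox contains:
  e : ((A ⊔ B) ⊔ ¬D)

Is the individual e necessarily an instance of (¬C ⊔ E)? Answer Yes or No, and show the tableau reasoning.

Yes

1. e : (¬C ⊔ E)?  L(e) = {((A ⊔ B) ⊔ ¬D)} ∪ {(C ⊓ ¬E)}
   clash {C, ¬C} at e — e ∈ (¬C ⊔ E)
2. Hence e : (¬C ⊔ E): entailed.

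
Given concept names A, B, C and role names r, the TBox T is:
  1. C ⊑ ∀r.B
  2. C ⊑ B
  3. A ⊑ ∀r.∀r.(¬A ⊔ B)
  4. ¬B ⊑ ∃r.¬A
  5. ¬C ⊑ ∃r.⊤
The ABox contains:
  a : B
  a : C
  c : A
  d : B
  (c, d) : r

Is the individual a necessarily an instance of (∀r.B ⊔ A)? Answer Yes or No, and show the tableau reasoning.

1. a : (∀r.B ⊔ A)?  L(a) = {B, C} ∪ {(∃r.¬B ⊓ ¬A)}
   clash {B, ¬B} at an ∃-successor — a ∈ (∀r.B ⊔ A)
2. Hence a : (∀r.B ⊔ A): entailed.

Yes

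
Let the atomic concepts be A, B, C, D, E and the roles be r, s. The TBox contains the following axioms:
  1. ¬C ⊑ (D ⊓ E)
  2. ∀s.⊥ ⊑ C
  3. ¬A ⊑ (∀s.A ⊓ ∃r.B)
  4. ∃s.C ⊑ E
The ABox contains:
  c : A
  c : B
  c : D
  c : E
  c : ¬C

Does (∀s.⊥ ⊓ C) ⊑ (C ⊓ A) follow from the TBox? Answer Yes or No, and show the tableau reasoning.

1. (∀s.⊥ ⊓ C) ⊑ (C ⊓ A)  ⇔  ((∀s.⊥ ⊓ C) ⊓ (¬C ⊔ ¬A)) unsat w.r.t. T
   open: L(x₀) ⊇ {C, ¬A, ∀s.A, ∀s.¬C, ∀s.⊥, …} (+ ∃-successors)
2. Hence (∀s.⊥ ⊓ C) ⊑ (C ⊓ A): not entailed.

No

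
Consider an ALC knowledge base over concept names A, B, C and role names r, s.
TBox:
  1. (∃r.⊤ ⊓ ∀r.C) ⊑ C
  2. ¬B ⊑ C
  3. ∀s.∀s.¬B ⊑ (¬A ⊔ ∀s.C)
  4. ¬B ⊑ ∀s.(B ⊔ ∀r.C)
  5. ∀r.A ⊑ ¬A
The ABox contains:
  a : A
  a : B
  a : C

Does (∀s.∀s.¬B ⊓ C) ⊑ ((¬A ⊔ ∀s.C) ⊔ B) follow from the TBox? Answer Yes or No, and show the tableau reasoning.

Yes

1. (∀s.∀s.¬B ⊓ C) ⊑ ((¬A ⊔ ∀s.C) ⊔ B)  ⇔  ((∀s.∀s.¬B ⊓ C) ⊓ ((A ⊓ ∃s.¬C) ⊓ ¬B)) unsat w.r.t. T
   all branches close; clash {A, ¬A} at x₀
2. Hence (∀s.∀s.¬B ⊓ C) ⊑ ((¬A ⊔ ∀s.C) ⊔ B): entailed.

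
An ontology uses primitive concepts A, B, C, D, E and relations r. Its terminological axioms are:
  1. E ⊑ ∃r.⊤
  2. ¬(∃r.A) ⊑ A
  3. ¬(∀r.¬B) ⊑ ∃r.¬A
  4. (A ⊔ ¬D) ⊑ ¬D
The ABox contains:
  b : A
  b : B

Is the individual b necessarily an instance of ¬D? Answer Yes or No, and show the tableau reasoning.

Yes

1. b : ¬D?  L(b) = {A, B} ∪ {D}
   clash {D, ¬D} at b — b ∈ ¬D
2. Hence b : ¬D: entailed.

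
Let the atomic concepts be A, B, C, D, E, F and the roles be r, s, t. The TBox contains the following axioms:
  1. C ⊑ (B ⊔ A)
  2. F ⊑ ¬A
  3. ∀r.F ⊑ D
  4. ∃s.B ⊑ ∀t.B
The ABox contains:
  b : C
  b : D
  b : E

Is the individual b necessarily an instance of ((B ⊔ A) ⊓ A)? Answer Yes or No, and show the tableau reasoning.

No

1. b : ((B ⊔ A) ⊓ A)?  L(b) = {C, D, E} ∪ {((¬B ⊓ ¬A) ⊔ ¬A)}
   apply at b: C⊑(B ⊔ A)
   open: L(b) ⊇ {B, C, D, E, ¬A, …} — b ∉ ((B ⊔ A) ⊓ A) possible
2. Hence b : ((B ⊔ A) ⊓ A): not entailed.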